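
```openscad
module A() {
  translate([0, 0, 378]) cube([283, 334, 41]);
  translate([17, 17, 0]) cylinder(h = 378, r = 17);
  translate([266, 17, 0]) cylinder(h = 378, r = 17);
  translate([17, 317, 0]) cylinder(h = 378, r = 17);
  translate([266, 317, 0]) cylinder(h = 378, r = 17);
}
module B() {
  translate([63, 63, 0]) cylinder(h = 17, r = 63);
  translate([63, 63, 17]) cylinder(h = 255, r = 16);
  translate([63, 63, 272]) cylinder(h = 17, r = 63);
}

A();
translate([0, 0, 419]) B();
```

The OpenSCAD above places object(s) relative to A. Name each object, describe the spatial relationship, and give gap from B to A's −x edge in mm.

The spool's min-x is at 0; the stool's min-x is 0; gap = 0 mm.

A is a stool. B is a spool. The spool is on top of the stool. The gap from the spool to the stool's −x edge is 0 mm.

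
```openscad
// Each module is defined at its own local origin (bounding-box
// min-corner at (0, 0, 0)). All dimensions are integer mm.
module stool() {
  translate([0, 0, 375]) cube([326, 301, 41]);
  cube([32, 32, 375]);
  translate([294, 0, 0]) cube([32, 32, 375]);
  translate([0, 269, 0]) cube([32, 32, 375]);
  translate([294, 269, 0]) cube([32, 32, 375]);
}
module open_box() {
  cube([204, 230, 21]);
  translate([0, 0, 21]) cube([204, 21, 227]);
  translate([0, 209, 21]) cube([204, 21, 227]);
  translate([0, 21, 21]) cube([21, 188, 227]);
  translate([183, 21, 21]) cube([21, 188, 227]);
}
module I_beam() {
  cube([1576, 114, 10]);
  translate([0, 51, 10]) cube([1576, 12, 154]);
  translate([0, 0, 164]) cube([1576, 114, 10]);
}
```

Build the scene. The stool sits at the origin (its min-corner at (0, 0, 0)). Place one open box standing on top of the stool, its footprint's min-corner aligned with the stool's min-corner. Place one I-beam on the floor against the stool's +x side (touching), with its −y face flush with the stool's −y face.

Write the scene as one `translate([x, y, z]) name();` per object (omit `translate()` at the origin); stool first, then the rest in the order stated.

stool();
translate([0, 0, 416]) open_box();
translate([326, 0, 0]) I_beam();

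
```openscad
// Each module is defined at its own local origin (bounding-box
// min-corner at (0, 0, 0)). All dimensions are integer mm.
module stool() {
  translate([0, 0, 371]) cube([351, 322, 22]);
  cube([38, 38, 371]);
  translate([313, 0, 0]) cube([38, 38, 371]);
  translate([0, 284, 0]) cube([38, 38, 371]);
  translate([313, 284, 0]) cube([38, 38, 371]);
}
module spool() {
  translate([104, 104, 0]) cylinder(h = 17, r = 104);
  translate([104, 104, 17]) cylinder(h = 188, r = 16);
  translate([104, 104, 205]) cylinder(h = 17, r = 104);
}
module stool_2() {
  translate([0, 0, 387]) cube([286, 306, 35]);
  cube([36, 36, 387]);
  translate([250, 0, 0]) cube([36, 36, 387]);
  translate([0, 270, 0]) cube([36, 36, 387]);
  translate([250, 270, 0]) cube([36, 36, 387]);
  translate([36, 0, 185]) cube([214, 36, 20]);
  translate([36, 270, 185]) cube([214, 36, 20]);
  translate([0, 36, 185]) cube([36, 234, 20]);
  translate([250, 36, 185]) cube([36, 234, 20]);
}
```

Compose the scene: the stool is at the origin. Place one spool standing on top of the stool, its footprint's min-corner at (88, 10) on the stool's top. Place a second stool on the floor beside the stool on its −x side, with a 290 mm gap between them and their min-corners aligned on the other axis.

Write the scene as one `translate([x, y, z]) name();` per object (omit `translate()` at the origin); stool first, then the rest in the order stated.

stool();
translate([88, 10, 393]) spool();
translate([-576, 0, 0]) stool_2();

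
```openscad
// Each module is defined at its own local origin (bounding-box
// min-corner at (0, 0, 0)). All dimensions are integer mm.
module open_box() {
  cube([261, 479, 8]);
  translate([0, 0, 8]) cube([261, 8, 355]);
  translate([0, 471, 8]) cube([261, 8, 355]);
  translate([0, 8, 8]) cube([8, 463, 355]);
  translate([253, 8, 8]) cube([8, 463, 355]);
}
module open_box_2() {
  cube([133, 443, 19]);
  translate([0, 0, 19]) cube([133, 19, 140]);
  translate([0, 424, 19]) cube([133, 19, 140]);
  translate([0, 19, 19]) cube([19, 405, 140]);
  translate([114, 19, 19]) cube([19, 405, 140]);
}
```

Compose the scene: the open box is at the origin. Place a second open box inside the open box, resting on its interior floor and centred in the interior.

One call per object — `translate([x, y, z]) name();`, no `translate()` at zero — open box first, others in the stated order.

open_box();
translate([64, 18, 8]) open_box_2();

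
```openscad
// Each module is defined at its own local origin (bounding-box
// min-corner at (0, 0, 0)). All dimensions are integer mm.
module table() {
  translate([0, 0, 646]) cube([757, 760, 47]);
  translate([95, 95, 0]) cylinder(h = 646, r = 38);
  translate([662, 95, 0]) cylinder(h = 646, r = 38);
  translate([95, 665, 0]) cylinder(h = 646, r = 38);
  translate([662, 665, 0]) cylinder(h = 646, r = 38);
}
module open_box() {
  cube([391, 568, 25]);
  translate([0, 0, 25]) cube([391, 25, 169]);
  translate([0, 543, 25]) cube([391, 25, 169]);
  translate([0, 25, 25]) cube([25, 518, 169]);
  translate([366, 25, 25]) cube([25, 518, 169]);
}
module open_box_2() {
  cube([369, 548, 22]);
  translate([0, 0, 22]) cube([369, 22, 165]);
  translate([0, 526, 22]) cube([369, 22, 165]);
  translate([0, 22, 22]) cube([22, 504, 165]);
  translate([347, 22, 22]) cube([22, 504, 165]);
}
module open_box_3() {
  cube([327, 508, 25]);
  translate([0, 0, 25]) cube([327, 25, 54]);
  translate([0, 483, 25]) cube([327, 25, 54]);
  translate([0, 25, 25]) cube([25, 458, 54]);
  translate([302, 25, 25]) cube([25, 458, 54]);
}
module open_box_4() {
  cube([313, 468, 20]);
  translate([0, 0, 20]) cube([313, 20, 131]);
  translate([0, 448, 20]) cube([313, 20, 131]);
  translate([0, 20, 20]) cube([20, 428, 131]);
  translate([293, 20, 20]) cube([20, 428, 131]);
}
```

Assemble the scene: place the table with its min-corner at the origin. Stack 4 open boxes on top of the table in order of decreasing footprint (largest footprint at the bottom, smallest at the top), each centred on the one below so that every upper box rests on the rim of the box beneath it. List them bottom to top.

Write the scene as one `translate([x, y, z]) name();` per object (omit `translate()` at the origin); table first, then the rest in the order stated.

table();
translate([183, 96, 693]) open_box();
translate([194, 106, 887]) open_box_2();
translate([215, 126, 1074]) open_box_3();
translate([222, 146, 1153]) open_box_4();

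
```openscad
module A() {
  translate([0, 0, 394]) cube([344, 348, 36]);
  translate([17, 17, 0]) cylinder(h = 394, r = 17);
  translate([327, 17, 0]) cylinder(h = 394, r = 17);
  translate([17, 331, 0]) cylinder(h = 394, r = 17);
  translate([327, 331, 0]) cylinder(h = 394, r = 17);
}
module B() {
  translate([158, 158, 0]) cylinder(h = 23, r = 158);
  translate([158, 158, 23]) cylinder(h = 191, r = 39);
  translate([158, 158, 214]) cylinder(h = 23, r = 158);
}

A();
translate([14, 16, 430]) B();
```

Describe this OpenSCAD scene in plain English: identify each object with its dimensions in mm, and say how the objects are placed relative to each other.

A is a four-legged stool. The seat is a 344×348×36 mm slab whose top surface is at z = 430 mm; four round legs, each 34 mm in diameter, run from the floor (z = 0) to the underside of the seat, each leg's axis is inset half a diameter from the nearest pair of seat edges (so the leg's bounding box is flush with the corner).

B is a spool: two coaxial disc flanges of radius 158 mm and thickness 23 mm, joined by a core cylinder of radius 39 mm and height 191 mm. The lower flange rests on z = 0 and the three cylinders share a vertical axis.

The spool is on top of the stool, centred.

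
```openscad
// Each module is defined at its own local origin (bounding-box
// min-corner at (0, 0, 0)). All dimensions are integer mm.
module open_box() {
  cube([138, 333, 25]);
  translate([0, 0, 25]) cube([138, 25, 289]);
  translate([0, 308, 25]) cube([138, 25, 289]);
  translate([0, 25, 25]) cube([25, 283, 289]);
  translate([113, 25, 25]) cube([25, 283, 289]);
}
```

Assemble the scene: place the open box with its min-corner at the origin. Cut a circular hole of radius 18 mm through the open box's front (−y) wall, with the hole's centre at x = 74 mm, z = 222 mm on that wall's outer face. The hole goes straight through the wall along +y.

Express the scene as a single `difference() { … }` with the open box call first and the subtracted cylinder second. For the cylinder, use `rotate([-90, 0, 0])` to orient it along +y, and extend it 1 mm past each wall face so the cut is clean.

difference() {
  open_box();
  translate([74, -1, 222]) rotate([-90, 0, 0]) cylinder(h = 27, r = 18);
}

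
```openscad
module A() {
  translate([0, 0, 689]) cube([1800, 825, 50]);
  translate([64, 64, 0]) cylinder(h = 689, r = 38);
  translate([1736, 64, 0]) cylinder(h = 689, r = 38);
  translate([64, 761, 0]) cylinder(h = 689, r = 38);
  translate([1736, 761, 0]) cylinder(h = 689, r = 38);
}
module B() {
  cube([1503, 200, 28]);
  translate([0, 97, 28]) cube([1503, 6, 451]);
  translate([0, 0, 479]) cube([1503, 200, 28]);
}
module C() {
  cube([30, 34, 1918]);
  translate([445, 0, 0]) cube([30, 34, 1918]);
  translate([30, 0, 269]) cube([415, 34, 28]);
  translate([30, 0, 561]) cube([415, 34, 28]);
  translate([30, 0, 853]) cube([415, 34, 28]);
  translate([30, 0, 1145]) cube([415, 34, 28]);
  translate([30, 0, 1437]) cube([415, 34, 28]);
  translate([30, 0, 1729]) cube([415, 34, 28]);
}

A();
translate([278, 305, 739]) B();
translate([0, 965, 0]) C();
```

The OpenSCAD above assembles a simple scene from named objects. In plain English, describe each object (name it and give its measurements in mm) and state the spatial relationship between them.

A is a rectangular dining table. The top is 1800×825×50 mm with its upper surface at z = 739 mm. It stands on four round legs of 76 mm diameter, each leg's bounding box inset 26 mm from the nearest pair of top edges, running from the floor to the underside of the top.

B is an I-beam lying along x, 1503 mm long. Overall section height 507 mm. Two flanges 200 mm wide (y) and 28 mm thick, one on the floor and one at the top; a web 6 mm thick runs between them, centred on the flange width.

C is a wooden ladder with two side rails of 30×34 mm section and 1918 mm height, set 475 mm apart overall. Between them run 6 rectangular rungs (34 mm deep, 28 mm thick), front faces flush with the rails' −y face. The bottom of the first rung is 269 mm above the floor and each subsequent rung is 292 mm higher than the one below.

The I-beam is on top of the table. The ladder is on the floor beside the table on its +y side.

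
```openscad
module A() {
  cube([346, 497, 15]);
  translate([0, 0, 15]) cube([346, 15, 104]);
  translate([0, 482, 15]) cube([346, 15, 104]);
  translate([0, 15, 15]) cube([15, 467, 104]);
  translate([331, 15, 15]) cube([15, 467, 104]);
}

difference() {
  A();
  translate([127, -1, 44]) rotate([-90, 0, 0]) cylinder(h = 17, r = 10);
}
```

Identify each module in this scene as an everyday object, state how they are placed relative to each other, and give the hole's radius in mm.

The subtracted cylinder has r = 10 mm.

A is an open box. The open box has a circular hole through its front wall. The hole's radius is 10 mm.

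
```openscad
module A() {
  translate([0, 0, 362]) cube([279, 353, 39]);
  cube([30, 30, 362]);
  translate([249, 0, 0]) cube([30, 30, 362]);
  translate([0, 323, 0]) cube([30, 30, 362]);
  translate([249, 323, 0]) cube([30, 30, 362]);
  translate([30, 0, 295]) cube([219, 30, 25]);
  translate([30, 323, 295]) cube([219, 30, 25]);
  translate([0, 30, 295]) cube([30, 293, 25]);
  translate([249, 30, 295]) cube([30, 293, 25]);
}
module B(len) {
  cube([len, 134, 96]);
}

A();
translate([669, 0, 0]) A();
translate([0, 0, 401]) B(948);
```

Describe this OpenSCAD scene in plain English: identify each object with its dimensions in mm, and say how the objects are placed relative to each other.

A is a four-legged stool. The seat is 279×353 mm, 39 mm thick, top at z = 401 mm. It stands on four square legs, each 30×30 mm in cross-section, from z = 0 to the seat underside, each flush with a corner of the seat. Four stretchers, 30 mm wide and 25 mm tall, connect adjacent legs with their undersides at z = 295 mm, each running between the inner faces of the legs it joins and aligned with the legs' outer faces on the other axis.

B is a rectangular beam 948 mm long (x), 134 mm deep (y), 96 mm thick (z).

The beam spans the tops of two stools placed 390 mm apart, resting at z = 401 mm.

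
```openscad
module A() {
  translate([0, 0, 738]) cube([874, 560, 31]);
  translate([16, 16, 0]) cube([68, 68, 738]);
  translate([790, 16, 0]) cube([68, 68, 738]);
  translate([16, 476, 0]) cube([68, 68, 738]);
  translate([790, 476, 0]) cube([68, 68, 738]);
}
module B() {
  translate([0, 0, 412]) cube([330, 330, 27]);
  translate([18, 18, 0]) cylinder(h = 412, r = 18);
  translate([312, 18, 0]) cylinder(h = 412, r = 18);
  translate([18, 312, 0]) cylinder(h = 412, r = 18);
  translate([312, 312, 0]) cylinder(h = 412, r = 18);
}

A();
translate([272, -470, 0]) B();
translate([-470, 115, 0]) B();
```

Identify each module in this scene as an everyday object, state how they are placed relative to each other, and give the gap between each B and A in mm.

Each stool's nearest face is 140 mm from the table's bounding box.

A is a table. B is a stool. Two stools sit around the table at the −y, −x sides. The gap between each stool and the table is 140 mm.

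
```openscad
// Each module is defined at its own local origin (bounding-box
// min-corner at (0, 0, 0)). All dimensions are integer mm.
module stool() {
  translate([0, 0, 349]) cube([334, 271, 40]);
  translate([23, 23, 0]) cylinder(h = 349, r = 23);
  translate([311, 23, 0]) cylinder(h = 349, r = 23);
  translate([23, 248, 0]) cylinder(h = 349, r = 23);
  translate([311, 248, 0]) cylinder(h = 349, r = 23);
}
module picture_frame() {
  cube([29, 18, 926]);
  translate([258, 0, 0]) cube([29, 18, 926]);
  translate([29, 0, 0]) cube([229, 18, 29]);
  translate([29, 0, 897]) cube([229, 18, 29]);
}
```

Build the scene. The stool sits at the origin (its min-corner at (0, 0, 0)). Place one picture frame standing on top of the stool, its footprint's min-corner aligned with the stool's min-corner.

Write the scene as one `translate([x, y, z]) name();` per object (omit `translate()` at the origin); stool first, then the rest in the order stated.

stool();
translate([0, 0, 389]) picture_frame();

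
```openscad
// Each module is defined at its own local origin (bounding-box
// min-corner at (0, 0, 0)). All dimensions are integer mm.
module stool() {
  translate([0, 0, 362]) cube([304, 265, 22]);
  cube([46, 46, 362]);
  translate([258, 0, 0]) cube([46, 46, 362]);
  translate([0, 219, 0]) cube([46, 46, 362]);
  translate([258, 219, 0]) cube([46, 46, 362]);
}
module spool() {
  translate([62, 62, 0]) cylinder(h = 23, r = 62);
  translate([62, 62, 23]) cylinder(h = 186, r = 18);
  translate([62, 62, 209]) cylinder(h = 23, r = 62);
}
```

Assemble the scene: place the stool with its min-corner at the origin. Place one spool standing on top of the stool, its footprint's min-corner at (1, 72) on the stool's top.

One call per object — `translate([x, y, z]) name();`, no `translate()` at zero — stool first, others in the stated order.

stool();
translate([1, 72, 384]) spool();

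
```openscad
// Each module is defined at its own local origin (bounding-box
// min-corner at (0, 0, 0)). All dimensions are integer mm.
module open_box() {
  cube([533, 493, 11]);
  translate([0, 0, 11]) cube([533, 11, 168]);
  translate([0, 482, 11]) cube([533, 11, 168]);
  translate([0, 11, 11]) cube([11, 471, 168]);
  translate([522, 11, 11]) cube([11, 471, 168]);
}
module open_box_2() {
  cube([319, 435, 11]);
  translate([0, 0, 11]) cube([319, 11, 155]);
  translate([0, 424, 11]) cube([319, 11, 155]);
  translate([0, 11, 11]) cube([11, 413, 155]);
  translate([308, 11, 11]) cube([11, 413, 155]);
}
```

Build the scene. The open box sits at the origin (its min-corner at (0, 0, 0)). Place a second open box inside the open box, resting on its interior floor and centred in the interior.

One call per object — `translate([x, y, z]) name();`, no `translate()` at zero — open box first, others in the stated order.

open_box();
translate([107, 29, 11]) open_box_2();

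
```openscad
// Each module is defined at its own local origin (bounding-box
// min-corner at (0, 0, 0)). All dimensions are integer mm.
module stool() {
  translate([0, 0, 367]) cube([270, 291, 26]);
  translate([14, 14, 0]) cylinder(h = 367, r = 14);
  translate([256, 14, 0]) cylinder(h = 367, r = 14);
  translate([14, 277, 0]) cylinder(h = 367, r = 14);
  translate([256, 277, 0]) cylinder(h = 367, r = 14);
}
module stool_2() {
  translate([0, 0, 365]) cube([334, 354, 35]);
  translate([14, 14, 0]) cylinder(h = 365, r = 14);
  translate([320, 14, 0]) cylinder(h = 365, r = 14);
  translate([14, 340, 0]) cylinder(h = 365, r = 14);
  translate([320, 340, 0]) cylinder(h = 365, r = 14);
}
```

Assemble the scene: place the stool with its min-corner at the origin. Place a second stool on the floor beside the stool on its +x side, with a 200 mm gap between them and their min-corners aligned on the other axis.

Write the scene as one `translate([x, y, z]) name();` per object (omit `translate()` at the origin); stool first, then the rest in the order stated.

stool();
translate([470, 0, 0]) stool_2();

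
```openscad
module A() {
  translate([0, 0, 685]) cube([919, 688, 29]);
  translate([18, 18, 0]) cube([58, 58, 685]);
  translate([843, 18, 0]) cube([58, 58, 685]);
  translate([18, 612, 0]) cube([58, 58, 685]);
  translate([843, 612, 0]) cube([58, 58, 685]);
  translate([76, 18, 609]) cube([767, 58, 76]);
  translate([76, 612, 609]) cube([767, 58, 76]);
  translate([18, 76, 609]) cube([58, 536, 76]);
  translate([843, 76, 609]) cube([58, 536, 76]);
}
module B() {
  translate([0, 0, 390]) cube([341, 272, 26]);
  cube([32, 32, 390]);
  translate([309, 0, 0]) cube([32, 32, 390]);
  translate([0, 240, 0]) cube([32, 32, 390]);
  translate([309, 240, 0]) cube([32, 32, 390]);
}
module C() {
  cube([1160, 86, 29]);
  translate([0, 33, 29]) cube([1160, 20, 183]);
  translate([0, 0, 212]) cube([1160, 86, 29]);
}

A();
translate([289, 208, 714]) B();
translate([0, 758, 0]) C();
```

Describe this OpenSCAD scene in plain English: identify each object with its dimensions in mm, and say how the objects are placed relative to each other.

A is a table: top 919 mm (x) × 688 mm (y), 29 mm thick, upper face at z = 714 mm, on four 58×58 mm square legs, each inset 18 mm from the nearest pair of top edges, running from z = 0 to the bottom of the top. Four apron rails, 58 mm thick and 76 mm tall, run between adjacent legs with their top edges flush with the underside of the top and their outer faces flush with the legs' outer faces.

B is a four-legged stool. The seat is a 341×272×26 mm slab whose top surface is at z = 416 mm; four square legs, each 32×32 mm in cross-section, run from the floor (z = 0) to the underside of the seat, each flush with a corner of the seat.

C is an I-beam lying along x, 1160 mm long. Overall section height 241 mm. Two flanges 86 mm wide (y) and 29 mm thick, one on the floor and one at the top; a web 20 mm thick runs between them, centred on the flange width.

The stool is on top of the table, centred. The I-beam is on the floor beside the table on its +y side.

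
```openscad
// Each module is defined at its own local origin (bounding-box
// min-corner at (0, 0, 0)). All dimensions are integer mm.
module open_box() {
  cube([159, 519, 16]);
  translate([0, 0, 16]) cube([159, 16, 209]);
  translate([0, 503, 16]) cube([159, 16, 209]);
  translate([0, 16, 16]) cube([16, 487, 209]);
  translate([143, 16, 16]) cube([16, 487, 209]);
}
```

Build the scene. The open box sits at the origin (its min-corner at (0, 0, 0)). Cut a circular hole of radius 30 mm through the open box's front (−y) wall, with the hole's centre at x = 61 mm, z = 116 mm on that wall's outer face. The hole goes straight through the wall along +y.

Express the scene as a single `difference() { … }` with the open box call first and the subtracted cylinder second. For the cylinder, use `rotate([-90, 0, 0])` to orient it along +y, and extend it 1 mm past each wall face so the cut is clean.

difference() {
  open_box();
  translate([61, -1, 116]) rotate([-90, 0, 0]) cylinder(h = 18, r = 30);
}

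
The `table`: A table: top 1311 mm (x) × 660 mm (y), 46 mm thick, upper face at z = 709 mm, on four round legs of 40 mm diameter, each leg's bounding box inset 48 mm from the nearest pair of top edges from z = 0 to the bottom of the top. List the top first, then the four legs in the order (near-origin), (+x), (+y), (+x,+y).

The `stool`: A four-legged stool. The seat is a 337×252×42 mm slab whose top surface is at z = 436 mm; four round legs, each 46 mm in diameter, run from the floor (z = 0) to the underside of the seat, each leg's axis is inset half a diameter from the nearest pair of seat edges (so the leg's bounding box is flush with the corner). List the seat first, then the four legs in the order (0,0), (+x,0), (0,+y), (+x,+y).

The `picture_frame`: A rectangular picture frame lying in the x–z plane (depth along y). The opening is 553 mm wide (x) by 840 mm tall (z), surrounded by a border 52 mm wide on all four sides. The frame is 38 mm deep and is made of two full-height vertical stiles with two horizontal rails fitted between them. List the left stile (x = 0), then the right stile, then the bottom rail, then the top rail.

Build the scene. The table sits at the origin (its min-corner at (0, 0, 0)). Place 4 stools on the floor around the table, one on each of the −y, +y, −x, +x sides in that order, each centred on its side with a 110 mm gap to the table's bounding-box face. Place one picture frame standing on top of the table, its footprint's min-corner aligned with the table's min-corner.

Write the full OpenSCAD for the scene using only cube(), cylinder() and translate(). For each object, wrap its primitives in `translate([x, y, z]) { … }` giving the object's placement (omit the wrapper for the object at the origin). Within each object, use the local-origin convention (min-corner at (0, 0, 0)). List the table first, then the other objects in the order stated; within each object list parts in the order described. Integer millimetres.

translate([0, 0, 663]) cube([1311, 660, 46]);
translate([68, 68, 0]) cylinder(h = 663, r = 20);
translate([1243, 68, 0]) cylinder(h = 663, r = 20);
translate([68, 592, 0]) cylinder(h = 663, r = 20);
translate([1243, 592, 0]) cylinder(h = 663, r = 20);
translate([487, -362, 0]) {
  translate([0, 0, 394]) cube([337, 252, 42]);
  translate([23, 23, 0]) cylinder(h = 394, r = 23);
  translate([314, 23, 0]) cylinder(h = 394, r = 23);
  translate([23, 229, 0]) cylinder(h = 394, r = 23);
  translate([314, 229, 0]) cylinder(h = 394, r = 23);
}
translate([487, 770, 0]) {
  translate([0, 0, 394]) cube([337, 252, 42]);
  translate([23, 23, 0]) cylinder(h = 394, r = 23);
  translate([314, 23, 0]) cylinder(h = 394, r = 23);
  translate([23, 229, 0]) cylinder(h = 394, r = 23);
  translate([314, 229, 0]) cylinder(h = 394, r = 23);
}
translate([-447, 204, 0]) {
  translate([0, 0, 394]) cube([337, 252, 42]);
  translate([23, 23, 0]) cylinder(h = 394, r = 23);
  translate([314, 23, 0]) cylinder(h = 394, r = 23);
  translate([23, 229, 0]) cylinder(h = 394, r = 23);
  translate([314, 229, 0]) cylinder(h = 394, r = 23);
}
translate([1421, 204, 0]) {
  translate([0, 0, 394]) cube([337, 252, 42]);
  translate([23, 23, 0]) cylinder(h = 394, r = 23);
  translate([314, 23, 0]) cylinder(h = 394, r = 23);
  translate([23, 229, 0]) cylinder(h = 394, r = 23);
  translate([314, 229, 0]) cylinder(h = 394, r = 23);
}
translate([0, 0, 709]) {
  cube([52, 38, 944]);
  translate([605, 0, 0]) cube([52, 38, 944]);
  translate([52, 0, 0]) cube([553, 38, 52]);
  translate([52, 0, 892]) cube([553, 38, 52]);
}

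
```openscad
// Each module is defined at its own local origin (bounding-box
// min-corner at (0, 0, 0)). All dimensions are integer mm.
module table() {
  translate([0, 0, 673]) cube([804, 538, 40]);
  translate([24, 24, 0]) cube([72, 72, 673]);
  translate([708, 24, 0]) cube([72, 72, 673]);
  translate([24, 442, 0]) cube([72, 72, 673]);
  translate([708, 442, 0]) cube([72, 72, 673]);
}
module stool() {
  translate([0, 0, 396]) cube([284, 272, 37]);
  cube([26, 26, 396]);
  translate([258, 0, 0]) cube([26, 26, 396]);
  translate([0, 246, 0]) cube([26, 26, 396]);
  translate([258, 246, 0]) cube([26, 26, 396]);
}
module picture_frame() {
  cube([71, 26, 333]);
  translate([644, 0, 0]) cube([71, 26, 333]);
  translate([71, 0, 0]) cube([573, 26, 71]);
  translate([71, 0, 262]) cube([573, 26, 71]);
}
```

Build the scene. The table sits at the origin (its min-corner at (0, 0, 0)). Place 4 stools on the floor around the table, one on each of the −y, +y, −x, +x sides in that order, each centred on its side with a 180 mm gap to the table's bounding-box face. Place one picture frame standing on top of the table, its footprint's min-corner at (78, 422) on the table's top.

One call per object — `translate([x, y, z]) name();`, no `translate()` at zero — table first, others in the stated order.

table();
translate([260, -452, 0]) stool();
translate([260, 718, 0]) stool();
translate([-464, 133, 0]) stool();
translate([984, 133, 0]) stool();
translate([78, 422, 713]) picture_frame();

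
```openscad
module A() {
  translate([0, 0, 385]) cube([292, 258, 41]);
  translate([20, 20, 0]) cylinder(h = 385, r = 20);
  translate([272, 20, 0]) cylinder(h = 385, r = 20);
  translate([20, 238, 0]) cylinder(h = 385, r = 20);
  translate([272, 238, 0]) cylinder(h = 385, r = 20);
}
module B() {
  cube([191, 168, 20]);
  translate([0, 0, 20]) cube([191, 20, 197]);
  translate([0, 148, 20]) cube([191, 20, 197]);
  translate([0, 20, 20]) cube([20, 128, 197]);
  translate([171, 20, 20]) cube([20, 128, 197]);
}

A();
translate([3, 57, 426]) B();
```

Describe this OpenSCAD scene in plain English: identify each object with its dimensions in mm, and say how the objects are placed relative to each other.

A is a four-legged stool. The seat is 292×258 mm, 41 mm thick, top at z = 426 mm. It stands on four round legs, each 40 mm in diameter, from z = 0 to the seat underside, each leg's axis is inset half a diameter from the nearest pair of seat edges (so the leg's bounding box is flush with the corner).

B is an open storage box with external size 191×168×217 mm and wall thickness 20 mm (the base is also 20 mm thick). The base covers the whole footprint; the four walls stand on the base, with the y-facing walls full-width and the x-facing walls fitting between their inner faces.

The open box is on top of the stool.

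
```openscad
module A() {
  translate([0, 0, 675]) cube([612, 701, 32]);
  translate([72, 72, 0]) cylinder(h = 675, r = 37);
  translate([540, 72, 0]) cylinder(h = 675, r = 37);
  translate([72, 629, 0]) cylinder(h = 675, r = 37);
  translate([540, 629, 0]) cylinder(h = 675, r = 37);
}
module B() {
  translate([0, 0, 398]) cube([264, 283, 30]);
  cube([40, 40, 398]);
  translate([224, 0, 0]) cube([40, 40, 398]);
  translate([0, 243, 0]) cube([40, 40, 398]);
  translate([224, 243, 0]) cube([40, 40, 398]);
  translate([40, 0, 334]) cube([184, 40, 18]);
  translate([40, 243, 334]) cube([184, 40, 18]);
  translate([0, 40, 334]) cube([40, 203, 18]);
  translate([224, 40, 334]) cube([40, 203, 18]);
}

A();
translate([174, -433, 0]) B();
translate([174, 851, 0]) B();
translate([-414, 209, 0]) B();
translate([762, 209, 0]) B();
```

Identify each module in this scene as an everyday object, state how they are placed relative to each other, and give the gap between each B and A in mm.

Each stool's nearest face is 150 mm from the table's bounding box.

A is a table. B is a stool. Four stools sit around the table at the −y, +y, −x, +x sides. The gap between each stool and the table is 150 mm.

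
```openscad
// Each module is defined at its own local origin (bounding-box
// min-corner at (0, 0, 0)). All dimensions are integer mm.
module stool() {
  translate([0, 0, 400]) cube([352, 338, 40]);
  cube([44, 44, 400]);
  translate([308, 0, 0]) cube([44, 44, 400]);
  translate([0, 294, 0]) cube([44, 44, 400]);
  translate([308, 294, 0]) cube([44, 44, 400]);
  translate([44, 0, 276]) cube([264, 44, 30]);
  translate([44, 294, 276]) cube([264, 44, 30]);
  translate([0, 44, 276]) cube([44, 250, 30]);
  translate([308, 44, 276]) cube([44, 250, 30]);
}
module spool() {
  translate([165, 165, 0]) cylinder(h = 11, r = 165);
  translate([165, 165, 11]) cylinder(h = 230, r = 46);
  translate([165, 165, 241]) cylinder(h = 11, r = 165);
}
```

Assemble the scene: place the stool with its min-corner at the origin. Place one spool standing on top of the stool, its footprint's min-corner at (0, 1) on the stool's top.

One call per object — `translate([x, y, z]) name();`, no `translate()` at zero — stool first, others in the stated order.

stool();
translate([0, 1, 440]) spool();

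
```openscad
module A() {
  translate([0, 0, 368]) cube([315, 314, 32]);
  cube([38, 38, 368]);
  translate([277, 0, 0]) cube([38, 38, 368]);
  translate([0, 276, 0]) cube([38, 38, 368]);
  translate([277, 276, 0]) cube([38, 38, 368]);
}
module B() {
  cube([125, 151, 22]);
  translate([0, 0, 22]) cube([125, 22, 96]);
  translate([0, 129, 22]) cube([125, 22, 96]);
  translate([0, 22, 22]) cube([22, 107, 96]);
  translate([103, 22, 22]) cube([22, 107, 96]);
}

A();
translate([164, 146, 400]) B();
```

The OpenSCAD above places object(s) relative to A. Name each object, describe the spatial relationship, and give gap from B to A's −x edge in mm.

A is a stool. B is an open box. The open box is on top of the stool. The gap from the open box to the stool's −x edge is 164 mm.

The open box's min-x is at 164; the stool's min-x is 0; gap = 164 mm.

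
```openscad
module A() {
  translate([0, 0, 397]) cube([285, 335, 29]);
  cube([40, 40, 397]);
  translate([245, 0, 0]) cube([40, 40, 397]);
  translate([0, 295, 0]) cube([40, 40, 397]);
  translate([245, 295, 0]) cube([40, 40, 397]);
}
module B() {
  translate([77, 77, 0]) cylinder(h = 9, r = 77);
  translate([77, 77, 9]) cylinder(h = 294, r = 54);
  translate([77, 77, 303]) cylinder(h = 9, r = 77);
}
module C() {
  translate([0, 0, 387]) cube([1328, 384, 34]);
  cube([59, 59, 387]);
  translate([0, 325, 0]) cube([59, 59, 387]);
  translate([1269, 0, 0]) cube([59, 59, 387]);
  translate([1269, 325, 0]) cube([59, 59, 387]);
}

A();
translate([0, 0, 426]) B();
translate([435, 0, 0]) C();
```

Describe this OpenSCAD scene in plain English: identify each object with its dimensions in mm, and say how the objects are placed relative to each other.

A is a simple wooden stool: a rectangular seat 285 mm (x) by 335 mm (y), 29 mm thick, top face at z = 426 mm, on four square legs, each 40×40 mm in cross-section. The legs rest on z = 0, each flush with a corner of the seat.

B is a spool: two coaxial disc flanges of radius 77 mm and thickness 9 mm, joined by a core cylinder of radius 54 mm and height 294 mm. The lower flange rests on z = 0 and the three cylinders share a vertical axis.

C is a bench: a 1328×384 mm seat slab, 34 mm thick, top at z = 421 mm, on four 59×59 mm square legs flush with the seat corners and standing on z = 0.

The spool is on top of the stool. The bench is on the floor beside the stool on its +x side.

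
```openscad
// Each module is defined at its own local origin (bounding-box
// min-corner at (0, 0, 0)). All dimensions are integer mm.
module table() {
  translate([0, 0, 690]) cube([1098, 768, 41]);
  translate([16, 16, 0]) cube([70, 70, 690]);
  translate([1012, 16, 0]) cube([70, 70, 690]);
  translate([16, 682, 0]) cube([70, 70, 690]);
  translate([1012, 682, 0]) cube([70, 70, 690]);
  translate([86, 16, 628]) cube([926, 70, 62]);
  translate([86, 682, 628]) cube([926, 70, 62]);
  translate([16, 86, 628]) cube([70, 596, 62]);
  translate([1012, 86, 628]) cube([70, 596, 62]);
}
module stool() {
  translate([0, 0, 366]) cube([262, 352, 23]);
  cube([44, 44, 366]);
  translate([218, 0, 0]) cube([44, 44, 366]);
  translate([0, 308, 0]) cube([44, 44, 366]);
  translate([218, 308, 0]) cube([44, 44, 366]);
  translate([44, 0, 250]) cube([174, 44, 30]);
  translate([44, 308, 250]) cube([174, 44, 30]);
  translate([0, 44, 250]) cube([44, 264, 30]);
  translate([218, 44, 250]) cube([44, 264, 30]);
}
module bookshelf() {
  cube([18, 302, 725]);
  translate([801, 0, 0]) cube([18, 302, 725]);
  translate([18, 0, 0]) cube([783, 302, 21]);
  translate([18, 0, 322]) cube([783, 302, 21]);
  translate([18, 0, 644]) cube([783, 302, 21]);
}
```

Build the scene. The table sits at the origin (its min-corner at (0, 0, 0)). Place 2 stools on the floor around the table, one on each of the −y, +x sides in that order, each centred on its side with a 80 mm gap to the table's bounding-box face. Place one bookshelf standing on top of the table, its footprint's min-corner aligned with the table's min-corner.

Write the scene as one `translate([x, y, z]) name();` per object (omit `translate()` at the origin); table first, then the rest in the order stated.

table();
translate([418, -432, 0]) stool();
translate([1178, 208, 0]) stool();
translate([0, 0, 731]) bookshelf();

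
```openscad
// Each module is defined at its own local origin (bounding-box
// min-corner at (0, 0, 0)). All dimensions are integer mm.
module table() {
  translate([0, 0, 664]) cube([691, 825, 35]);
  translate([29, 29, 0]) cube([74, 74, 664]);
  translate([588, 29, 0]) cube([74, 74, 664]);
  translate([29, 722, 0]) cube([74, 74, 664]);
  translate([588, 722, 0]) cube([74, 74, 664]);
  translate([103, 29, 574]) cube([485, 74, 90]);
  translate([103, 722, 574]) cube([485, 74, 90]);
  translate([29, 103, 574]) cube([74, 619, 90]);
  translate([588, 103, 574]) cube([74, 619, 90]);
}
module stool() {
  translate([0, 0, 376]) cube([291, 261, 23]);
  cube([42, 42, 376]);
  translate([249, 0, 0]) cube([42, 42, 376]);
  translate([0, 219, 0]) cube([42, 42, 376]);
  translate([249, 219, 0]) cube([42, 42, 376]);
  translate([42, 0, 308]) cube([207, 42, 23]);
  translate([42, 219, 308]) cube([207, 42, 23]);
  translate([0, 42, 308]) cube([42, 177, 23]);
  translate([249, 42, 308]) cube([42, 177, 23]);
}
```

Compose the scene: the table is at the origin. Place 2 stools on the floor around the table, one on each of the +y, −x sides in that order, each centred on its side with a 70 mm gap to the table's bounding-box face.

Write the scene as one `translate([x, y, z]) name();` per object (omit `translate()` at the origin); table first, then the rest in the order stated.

table();
translate([200, 895, 0]) stool();
translate([-361, 282, 0]) stool();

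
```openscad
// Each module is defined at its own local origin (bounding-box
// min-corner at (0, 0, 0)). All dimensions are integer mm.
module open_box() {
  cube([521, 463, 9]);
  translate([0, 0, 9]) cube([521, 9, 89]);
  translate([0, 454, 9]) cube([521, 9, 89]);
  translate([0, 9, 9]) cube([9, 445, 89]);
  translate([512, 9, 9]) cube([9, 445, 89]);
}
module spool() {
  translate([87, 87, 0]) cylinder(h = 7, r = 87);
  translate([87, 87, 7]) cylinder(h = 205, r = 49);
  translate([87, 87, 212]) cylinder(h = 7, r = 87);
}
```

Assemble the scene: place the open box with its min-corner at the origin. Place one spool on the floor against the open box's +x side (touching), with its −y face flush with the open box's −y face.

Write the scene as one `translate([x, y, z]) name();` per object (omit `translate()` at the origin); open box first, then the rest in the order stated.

open_box();
translate([521, 0, 0]) spool();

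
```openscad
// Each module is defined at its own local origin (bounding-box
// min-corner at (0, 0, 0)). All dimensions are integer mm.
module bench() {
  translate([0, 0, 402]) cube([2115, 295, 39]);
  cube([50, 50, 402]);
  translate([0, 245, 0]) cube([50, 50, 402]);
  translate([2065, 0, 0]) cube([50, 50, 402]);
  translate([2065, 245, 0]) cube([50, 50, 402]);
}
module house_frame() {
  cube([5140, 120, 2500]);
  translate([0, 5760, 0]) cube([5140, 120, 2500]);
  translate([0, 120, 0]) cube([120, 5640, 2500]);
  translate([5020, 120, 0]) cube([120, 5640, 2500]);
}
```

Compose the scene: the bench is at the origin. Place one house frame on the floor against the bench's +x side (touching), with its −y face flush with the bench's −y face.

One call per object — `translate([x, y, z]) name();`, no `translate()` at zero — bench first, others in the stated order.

bench();
translate([2115, 0, 0]) house_frame();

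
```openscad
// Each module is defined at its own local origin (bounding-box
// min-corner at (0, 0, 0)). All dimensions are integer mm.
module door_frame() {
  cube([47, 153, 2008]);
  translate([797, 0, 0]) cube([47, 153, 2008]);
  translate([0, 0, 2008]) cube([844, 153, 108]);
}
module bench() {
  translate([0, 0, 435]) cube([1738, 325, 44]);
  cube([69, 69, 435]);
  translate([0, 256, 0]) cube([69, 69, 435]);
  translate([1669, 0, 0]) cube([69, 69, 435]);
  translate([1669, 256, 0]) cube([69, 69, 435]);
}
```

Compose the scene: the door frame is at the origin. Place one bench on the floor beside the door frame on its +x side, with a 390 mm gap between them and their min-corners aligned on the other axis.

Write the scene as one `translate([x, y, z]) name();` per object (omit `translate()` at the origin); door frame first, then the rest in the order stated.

door_frame();
translate([1234, 0, 0]) bench();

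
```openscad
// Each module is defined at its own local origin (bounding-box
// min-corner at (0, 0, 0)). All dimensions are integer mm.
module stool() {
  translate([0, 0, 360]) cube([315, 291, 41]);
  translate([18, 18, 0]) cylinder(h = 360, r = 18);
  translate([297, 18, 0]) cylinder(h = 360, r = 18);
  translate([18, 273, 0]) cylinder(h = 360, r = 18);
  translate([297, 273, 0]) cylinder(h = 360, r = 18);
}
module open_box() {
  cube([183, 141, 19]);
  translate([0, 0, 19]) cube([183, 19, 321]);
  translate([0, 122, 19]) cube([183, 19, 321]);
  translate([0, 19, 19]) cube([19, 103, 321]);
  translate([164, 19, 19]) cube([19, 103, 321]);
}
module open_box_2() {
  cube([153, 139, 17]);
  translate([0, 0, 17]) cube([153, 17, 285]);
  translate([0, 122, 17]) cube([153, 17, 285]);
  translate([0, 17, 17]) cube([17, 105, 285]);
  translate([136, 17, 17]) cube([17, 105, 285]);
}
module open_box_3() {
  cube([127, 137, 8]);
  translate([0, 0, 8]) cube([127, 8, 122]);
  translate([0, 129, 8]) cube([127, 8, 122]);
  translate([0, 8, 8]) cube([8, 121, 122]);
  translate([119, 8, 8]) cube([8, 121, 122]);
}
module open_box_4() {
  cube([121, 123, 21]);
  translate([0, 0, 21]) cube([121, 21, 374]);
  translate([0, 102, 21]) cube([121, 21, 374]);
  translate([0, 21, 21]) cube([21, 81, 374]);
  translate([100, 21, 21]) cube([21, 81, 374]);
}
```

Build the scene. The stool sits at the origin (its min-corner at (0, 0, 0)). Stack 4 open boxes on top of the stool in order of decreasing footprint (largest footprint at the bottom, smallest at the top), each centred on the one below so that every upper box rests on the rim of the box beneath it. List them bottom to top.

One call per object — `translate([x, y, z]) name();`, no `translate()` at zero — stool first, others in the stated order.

stool();
translate([66, 75, 401]) open_box();
translate([81, 76, 741]) open_box_2();
translate([94, 77, 1043]) open_box_3();
translate([97, 84, 1173]) open_box_4();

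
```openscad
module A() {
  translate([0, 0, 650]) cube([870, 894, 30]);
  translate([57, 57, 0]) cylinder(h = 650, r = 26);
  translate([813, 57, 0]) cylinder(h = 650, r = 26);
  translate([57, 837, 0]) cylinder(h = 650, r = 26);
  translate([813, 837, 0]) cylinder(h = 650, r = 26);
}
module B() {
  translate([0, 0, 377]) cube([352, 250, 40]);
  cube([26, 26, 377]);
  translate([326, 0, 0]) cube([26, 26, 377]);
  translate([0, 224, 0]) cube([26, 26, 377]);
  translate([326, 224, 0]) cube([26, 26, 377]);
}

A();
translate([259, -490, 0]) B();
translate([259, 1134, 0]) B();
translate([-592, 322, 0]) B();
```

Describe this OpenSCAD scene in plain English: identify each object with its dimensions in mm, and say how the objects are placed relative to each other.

A is a rectangular dining table. The top is 870×894×30 mm with its upper surface at z = 680 mm. It stands on four round legs of 52 mm diameter, each leg's bounding box inset 31 mm from the nearest pair of top edges, running from the floor to the underside of the top.

B is a four-legged stool. The seat is a 352×250×40 mm slab whose top surface is at z = 417 mm; four square legs, each 26×26 mm in cross-section, run from the floor (z = 0) to the underside of the seat, each flush with a corner of the seat.

Three stools sit around the table at the −y, +y, −x sides.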